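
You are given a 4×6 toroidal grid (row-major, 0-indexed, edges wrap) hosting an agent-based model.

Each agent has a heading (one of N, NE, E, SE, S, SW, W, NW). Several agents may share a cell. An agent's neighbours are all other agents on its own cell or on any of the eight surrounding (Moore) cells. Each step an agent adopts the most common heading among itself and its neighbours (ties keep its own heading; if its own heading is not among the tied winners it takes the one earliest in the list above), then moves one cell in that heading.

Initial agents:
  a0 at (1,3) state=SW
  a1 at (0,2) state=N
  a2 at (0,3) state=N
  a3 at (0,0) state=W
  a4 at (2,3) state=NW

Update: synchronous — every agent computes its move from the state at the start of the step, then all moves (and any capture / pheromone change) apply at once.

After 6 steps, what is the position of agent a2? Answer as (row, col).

t=1: a0@(0,3):N a1@(3,2):N a2@(3,3):N a3@(0,5):W a4@(1,2):NW
t=2: a0@(3,3):N a1@(2,2):N a2@(2,3):N a3@(0,4):W a4@(0,1):NW
t=3: a0@(2,3):N a1@(1,2):N a2@(1,3):N a3@(0,3):W a4@(3,0):NW
t=4: a0@(1,3):N a1@(0,2):N a2@(0,3):N a3@(3,3):N a4@(2,5):NW
t=5: a0@(0,3):N a1@(3,2):N a2@(3,3):N a3@(2,3):N a4@(1,4):NW
t=6: a0@(3,3):N a1@(2,2):N a2@(2,3):N a3@(1,3):N a4@(0,4):N

(2, 3)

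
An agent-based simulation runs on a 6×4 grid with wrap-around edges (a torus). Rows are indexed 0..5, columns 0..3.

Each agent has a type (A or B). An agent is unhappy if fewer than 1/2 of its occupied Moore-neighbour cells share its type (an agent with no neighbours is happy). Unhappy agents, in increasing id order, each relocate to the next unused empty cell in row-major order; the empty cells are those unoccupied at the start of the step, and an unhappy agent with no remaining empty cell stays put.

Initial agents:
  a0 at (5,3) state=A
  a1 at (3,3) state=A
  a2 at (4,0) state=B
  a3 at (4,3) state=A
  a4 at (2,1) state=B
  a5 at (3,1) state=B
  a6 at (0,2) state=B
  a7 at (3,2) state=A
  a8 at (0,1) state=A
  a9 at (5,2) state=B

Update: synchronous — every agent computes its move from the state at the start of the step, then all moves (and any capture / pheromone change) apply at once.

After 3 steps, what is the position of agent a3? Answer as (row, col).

(4, 3)

t=1: a0@(0,0):A a1@(3,3):A a2@(0,3):B a3@(4,3):A a4@(2,1):B a5@(3,1):B a6@(1,0):B a7@(3,2):A a8@(1,1):A a9@(1,2):B
t=2: a0@(0,1):A a1@(3,3):A a2@(0,3):B a3@(4,3):A a4@(2,1):B a5@(3,1):B a6@(1,0):B a7@(3,2):A a8@(0,2):A a9@(1,2):B
t=3: a0@(0,0):A a1@(3,3):A a2@(0,3):B a3@(4,3):A a4@(2,1):B a5@(3,1):B a6@(1,0):B a7@(3,2):A a8@(1,1):A a9@(1,2):B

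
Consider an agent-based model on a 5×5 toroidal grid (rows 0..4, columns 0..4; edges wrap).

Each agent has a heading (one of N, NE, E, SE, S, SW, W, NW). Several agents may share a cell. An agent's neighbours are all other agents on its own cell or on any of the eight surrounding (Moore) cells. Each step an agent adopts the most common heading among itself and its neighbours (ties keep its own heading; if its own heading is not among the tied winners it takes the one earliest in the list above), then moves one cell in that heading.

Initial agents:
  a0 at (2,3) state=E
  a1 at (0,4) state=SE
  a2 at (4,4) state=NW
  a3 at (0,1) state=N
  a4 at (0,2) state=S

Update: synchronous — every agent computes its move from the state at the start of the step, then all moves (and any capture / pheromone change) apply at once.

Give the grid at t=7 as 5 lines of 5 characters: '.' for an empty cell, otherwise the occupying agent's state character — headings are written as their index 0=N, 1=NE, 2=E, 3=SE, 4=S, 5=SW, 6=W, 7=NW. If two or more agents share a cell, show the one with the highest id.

.....
.....
234..
.0...
.....

t=1: a0@(2,4):E a1@(1,0):SE a2@(3,3):NW a3@(4,1):N a4@(1,2):S
t=2: a0@(2,0):E a1@(2,1):SE a2@(2,2):NW a3@(3,1):N a4@(2,2):S
t=3: a0@(2,1):E a1@(3,2):SE a2@(1,1):NW a3@(2,1):N a4@(3,2):S
t=4: a0@(2,2):E a1@(4,3):SE a2@(0,0):NW a3@(1,1):N a4@(4,2):S
t=5: a0@(2,3):E a1@(0,4):SE a2@(4,4):NW a3@(0,1):N a4@(0,2):S
t=6: a0@(2,4):E a1@(1,0):SE a2@(3,3):NW a3@(4,1):N a4@(1,2):S
t=7: a0@(2,0):E a1@(2,1):SE a2@(2,2):NW a3@(3,1):N a4@(2,2):S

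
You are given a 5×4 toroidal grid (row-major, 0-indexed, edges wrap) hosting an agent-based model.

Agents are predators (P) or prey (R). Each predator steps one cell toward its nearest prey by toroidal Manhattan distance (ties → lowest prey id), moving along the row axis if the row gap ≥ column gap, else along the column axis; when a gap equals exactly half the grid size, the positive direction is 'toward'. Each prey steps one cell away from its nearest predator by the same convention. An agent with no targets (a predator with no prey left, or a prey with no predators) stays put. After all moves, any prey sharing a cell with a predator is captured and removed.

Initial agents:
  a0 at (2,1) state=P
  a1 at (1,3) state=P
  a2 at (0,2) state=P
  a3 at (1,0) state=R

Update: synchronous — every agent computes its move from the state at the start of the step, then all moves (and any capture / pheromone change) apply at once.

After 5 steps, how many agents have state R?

0

t=1: a0@(1,1):P a1@(1,0):P a2@(0,3):P
t=2: (unchanged — steady state)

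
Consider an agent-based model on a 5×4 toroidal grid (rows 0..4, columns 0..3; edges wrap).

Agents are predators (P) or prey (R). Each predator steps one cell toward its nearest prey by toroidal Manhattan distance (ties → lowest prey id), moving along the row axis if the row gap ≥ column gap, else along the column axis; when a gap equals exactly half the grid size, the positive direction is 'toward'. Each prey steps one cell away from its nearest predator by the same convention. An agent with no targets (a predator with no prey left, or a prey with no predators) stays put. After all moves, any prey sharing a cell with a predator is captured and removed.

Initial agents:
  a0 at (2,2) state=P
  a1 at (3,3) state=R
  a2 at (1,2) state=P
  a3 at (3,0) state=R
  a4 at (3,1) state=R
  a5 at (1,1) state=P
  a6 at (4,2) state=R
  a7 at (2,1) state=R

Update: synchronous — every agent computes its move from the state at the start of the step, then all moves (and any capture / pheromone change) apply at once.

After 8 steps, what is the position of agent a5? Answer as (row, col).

t=1: a0@(2,1):P a1@(4,3):R a2@(0,2):P a3@(3,3):R a4@(4,1):R a5@(2,1):P a7@(2,0):R
t=2: a0@(2,0):P a1@(3,3):R a2@(4,2):P a3@(3,2):R a4@(0,1):R a5@(2,0):P a7@(2,3):R
t=3: a0@(2,3):P a1@(4,3):R a2@(3,2):P a3@(2,2):R a4@(1,1):R a5@(2,3):P a7@(2,2):R
t=4: a0@(2,2):P a1@(0,3):R a2@(2,2):P a3@(2,1):R a4@(1,0):R a5@(2,2):P a7@(2,1):R
t=5: a0@(2,1):P a1@(4,3):R a2@(2,1):P a3@(2,0):R a4@(1,3):R a5@(2,1):P a7@(2,0):R
t=6: a0@(2,0):P a1@(0,3):R a2@(2,0):P a3@(2,3):R a4@(1,2):R a5@(2,0):P a7@(2,3):R
t=7: a0@(2,3):P a1@(4,3):R a2@(2,3):P a3@(2,2):R a4@(1,1):R a5@(2,3):P a7@(2,2):R
t=8: a0@(2,2):P a1@(0,3):R a2@(2,2):P a3@(2,1):R a4@(1,0):R a5@(2,2):P a7@(2,1):R

(2, 2)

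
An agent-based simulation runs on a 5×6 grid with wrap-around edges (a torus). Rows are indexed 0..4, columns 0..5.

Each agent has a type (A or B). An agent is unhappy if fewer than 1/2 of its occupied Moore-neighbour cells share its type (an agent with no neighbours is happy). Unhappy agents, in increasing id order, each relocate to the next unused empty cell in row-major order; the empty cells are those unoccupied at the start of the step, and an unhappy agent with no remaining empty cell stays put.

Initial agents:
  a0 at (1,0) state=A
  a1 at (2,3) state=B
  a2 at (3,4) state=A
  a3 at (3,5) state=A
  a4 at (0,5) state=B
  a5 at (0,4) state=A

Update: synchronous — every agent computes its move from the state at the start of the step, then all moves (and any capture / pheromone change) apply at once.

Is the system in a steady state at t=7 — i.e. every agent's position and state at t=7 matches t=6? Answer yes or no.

yes

t=1: a0@(0,0):A a1@(0,1):B a2@(3,4):A a3@(3,5):A a4@(0,2):B a5@(0,3):A
t=2: a0@(0,4):A a1@(0,1):B a2@(3,4):A a3@(3,5):A a4@(0,2):B a5@(0,5):A
t=3: (unchanged — steady state)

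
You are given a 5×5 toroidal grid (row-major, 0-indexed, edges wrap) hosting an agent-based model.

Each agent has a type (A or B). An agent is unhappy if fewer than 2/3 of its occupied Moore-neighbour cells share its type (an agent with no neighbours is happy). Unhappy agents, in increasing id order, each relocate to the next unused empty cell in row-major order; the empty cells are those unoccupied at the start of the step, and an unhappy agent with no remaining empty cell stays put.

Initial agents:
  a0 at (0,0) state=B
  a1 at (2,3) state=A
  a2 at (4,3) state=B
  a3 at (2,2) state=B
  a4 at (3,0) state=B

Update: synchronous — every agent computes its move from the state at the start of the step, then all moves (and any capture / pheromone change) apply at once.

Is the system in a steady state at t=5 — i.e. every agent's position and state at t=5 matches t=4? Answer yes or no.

no

t=1: a0@(0,0):B a1@(0,1):A a2@(4,3):B a3@(0,2):B a4@(3,0):B
t=2: a0@(0,3):B a1@(0,4):A a2@(4,3):B a3@(1,0):B a4@(3,0):B
t=3: a0@(0,0):B a1@(0,1):A a2@(0,2):B a3@(1,1):B a4@(3,0):B
t=4: a0@(0,3):B a1@(0,4):A a2@(1,0):B a3@(1,1):B a4@(3,0):B
t=5: a0@(0,0):B a1@(0,1):A a2@(0,2):B a3@(1,1):B a4@(3,0):B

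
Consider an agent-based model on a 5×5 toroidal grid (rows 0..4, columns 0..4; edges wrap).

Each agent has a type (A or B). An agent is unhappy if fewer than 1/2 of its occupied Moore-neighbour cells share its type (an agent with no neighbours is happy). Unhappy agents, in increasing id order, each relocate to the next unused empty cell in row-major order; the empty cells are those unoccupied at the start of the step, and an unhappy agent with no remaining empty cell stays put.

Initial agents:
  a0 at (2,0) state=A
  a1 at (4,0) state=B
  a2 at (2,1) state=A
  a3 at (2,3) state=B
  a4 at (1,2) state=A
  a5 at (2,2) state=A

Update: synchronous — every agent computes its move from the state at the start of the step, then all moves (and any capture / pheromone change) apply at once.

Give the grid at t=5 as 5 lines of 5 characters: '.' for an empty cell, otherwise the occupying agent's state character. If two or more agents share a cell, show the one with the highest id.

B....
..A..
AAA..
.....
B....

t=1: a0@(2,0):A a1@(4,0):B a2@(2,1):A a3@(0,0):B a4@(1,2):A a5@(2,2):A
t=2: (unchanged — steady state)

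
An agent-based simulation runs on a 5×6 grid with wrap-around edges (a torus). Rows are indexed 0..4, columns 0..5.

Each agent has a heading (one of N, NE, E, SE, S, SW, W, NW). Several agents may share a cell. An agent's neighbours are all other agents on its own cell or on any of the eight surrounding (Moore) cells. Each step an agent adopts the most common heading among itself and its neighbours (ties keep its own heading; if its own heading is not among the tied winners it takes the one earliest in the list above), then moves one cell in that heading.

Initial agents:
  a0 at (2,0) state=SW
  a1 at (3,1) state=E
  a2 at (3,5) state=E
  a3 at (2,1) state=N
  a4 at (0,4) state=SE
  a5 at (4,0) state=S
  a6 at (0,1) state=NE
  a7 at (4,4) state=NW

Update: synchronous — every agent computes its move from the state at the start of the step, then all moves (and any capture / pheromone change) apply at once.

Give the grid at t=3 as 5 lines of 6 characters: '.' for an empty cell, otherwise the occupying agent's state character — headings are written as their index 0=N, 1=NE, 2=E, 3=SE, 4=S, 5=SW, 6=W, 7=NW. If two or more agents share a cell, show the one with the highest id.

......
......
...2..
.32.2.
.0.22.

t=1: a0@(2,1):E a1@(3,2):E a2@(3,0):E a3@(1,1):N a4@(1,5):SE a5@(4,1):E a6@(4,2):NE a7@(3,3):NW
t=2: a0@(2,2):E a1@(3,3):E a2@(3,1):E a3@(0,1):N a4@(2,0):SE a5@(4,2):E a6@(4,3):E a7@(2,2):NW
t=3: a0@(2,3):E a1@(3,4):E a2@(3,2):E a3@(4,1):N a4@(3,1):SE a5@(4,3):E a6@(4,4):E a7@(2,3):E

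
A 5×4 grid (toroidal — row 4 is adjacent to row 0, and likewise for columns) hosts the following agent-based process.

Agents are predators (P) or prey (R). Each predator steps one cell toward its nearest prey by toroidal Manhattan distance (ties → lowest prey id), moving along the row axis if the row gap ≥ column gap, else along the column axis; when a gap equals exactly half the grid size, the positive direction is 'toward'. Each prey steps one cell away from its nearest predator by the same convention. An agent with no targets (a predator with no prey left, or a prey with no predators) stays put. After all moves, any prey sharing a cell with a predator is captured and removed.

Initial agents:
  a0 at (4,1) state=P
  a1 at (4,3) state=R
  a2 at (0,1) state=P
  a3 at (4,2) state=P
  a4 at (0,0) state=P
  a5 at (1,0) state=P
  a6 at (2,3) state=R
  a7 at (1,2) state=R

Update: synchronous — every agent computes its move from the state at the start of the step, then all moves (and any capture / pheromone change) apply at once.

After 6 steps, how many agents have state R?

2

t=1: a0@(4,2):P a2@(1,1):P a3@(4,3):P a4@(4,0):P a5@(2,0):P a6@(3,3):R a7@(2,2):R
t=2: a0@(3,2):P a2@(2,1):P a3@(3,3):P a4@(3,0):P a5@(3,0):P a6@(2,3):R a7@(1,2):R
t=3: a0@(2,2):P a2@(2,2):P a3@(2,3):P a4@(2,0):P a5@(2,0):P a6@(1,3):R a7@(0,2):R
t=4: a0@(1,2):P a2@(1,2):P a3@(1,3):P a4@(1,0):P a5@(1,0):P a6@(0,3):R a7@(4,2):R
t=5: a0@(0,2):P a2@(0,2):P a3@(0,3):P a4@(0,0):P a5@(0,0):P a6@(4,3):R a7@(3,2):R
t=6: a0@(4,2):P a2@(4,2):P a3@(4,3):P a4@(4,0):P a5@(4,0):P a6@(3,3):R a7@(2,2):R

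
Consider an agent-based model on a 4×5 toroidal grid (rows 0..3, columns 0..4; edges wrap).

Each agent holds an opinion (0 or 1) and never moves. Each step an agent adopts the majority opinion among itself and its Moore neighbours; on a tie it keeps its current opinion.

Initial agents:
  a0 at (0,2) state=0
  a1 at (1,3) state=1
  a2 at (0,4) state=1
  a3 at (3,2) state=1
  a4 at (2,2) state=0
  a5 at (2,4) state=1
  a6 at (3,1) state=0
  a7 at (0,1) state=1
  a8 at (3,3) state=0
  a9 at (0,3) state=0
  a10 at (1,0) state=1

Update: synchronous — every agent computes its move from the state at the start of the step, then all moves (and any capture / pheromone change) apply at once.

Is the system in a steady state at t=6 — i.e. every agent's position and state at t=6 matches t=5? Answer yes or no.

yes

t=1: a0@(0,2):0 a1@(1,3):1 a2@(0,4):1 a3@(3,2):0 a4@(2,2):0 a5@(2,4):1 a6@(3,1):0 a7@(0,1):1 a8@(3,3):0 a9@(0,3):0 a10@(1,0):1
t=2: a0@(0,2):0 a1@(1,3):1 a2@(0,4):1 a3@(3,2):0 a4@(2,2):0 a5@(2,4):1 a6@(3,1):0 a7@(0,1):0 a8@(3,3):0 a9@(0,3):0 a10@(1,0):1
t=3: (unchanged — steady state)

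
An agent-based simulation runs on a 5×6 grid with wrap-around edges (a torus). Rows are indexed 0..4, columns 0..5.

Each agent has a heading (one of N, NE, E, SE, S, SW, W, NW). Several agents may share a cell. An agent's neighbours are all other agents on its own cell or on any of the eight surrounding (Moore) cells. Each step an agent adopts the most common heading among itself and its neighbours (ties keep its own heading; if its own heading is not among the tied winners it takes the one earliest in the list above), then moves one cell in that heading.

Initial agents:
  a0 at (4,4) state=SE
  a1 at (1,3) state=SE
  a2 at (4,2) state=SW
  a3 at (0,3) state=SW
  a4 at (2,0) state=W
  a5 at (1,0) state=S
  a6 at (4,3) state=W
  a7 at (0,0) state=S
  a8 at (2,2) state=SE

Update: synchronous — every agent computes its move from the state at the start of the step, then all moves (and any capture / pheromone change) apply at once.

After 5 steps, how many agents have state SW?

4

t=1: a0@(0,5):SE a1@(2,4):SE a2@(0,1):SW a3@(1,2):SW a4@(2,5):W a5@(2,0):S a6@(0,2):SW a7@(1,0):S a8@(3,3):SE
t=2: a0@(1,0):SE a1@(3,5):SE a2@(1,0):SW a3@(2,1):SW a4@(3,5):S a5@(3,0):S a6@(1,1):SW a7@(2,0):S a8@(4,4):SE
t=3: a0@(2,5):SW a1@(4,5):S a2@(2,5):SW a3@(3,0):SW a4@(4,5):S a5@(4,0):S a6@(2,0):SW a7@(3,0):S a8@(0,5):SE
t=4: a0@(3,4):SW a1@(0,5):S a2@(3,4):SW a3@(4,5):SW a4@(0,5):S a5@(0,0):S a6@(3,5):SW a7@(4,0):S a8@(1,5):S
t=5: a0@(4,3):SW a1@(1,5):S a2@(4,3):SW a3@(0,4):SW a4@(1,5):S a5@(1,0):S a6@(4,4):SW a7@(0,0):S a8@(2,5):S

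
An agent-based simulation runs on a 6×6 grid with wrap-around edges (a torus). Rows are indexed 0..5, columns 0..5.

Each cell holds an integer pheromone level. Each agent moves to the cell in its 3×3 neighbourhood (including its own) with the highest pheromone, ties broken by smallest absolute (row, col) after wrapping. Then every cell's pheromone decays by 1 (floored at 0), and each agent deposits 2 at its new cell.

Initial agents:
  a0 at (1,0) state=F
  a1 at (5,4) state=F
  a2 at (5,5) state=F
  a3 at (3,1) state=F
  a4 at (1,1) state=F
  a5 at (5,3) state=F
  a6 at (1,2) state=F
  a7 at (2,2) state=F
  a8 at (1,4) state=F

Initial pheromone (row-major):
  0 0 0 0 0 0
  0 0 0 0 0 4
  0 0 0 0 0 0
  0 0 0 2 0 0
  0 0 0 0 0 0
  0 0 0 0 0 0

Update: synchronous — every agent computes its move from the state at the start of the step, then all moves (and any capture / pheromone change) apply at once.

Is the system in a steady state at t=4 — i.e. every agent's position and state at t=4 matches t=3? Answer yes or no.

t=1: a0@(1,5) a1@(0,3) a2@(0,0) a3@(2,0) a4@(0,0) a5@(0,2) a6@(0,1) a7@(3,3) a8@(1,5) | pheromone: 4 2 2 2 0 0 / 0 0 0 0 0 7 / 2 0 0 0 0 0 / 0 0 0 3 0 0 / 0 0 0 0 0 0 / 0 0 0 0 0 0
t=2: a0@(1,5) a1@(0,2) a2@(1,5) a3@(1,5) a4@(1,5) a5@(0,1) a6@(0,0) a7@(3,3) a8@(1,5) | pheromone: 5 3 3 1 0 0 / 0 0 0 0 0 16 / 1 0 0 0 0 0 / 0 0 0 4 0 0 / 0 0 0 0 0 0 / 0 0 0 0 0 0
t=3: a0@(1,5) a1@(0,1) a2@(1,5) a3@(1,5) a4@(1,5) a5@(0,0) a6@(1,5) a7@(3,3) a8@(1,5) | pheromone: 6 4 2 0 0 0 / 0 0 0 0 0 27 / 0 0 0 0 0 0 / 0 0 0 5 0 0 / 0 0 0 0 0 0 / 0 0 0 0 0 0
t=4: a0@(1,5) a1@(0,0) a2@(1,5) a3@(1,5) a4@(1,5) a5@(1,5) a6@(1,5) a7@(3,3) a8@(1,5) | pheromone: 7 3 1 0 0 0 / 0 0 0 0 0 40 / 0 0 0 0 0 0 / 0 0 0 6 0 0 / 0 0 0 0 0 0 / 0 0 0 0 0 0

no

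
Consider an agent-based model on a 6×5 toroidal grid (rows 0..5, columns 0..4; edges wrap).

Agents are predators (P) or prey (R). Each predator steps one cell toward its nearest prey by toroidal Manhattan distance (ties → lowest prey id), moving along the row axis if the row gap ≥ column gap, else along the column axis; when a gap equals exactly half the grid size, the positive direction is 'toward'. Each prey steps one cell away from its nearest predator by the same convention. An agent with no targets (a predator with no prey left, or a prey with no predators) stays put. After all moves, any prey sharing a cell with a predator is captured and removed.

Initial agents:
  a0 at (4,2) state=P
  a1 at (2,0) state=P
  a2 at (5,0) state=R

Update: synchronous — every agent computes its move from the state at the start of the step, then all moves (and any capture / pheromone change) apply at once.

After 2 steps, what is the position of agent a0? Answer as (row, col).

(4, 0)

t=1: a0@(4,1):P a1@(3,0):P a2@(5,4):R
t=2: a0@(4,0):P a1@(4,0):P a2@(5,3):R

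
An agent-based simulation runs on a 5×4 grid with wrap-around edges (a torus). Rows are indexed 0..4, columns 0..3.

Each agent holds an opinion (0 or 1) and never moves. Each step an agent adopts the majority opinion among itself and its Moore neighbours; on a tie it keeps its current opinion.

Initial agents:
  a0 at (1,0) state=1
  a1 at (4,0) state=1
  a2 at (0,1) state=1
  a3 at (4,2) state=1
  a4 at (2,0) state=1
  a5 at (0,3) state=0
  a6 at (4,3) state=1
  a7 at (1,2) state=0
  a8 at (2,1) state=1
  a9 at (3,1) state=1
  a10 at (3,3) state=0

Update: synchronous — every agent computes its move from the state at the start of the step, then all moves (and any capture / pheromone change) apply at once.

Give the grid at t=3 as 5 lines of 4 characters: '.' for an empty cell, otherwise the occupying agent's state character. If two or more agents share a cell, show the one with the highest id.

.1.1
1.1.
11..
.1.1
1.11

t=1: a0@(1,0):1 a1@(4,0):1 a2@(0,1):1 a3@(4,2):1 a4@(2,0):1 a5@(0,3):1 a6@(4,3):1 a7@(1,2):0 a8@(2,1):1 a9@(3,1):1 a10@(3,3):1
t=2: a0@(1,0):1 a1@(4,0):1 a2@(0,1):1 a3@(4,2):1 a4@(2,0):1 a5@(0,3):1 a6@(4,3):1 a7@(1,2):1 a8@(2,1):1 a9@(3,1):1 a10@(3,3):1
t=3: (unchanged — steady state)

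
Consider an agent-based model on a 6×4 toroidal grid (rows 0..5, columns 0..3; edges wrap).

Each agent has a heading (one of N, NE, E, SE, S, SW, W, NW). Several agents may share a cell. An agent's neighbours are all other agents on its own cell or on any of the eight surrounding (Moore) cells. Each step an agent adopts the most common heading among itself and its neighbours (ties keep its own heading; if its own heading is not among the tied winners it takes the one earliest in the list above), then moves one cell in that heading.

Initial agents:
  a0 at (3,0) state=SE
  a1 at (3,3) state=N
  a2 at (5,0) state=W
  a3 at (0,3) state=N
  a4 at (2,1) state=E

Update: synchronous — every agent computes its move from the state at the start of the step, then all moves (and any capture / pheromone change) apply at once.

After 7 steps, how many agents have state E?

1

t=1: a0@(4,1):SE a1@(2,3):N a2@(5,3):W a3@(5,3):N a4@(2,2):E
t=2: a0@(5,2):SE a1@(1,3):N a2@(5,2):W a3@(4,3):N a4@(2,3):E
t=3: a0@(0,3):SE a1@(0,3):N a2@(5,1):W a3@(3,3):N a4@(2,0):E
t=4: a0@(1,0):SE a1@(5,3):N a2@(5,0):W a3@(2,3):N a4@(2,1):E
t=5: a0@(2,1):SE a1@(4,3):N a2@(5,3):W a3@(1,3):N a4@(2,2):E
t=6: a0@(3,2):SE a1@(3,3):N a2@(5,2):W a3@(0,3):N a4@(2,3):E
t=7: a0@(4,3):SE a1@(2,3):N a2@(5,1):W a3@(5,3):N a4@(2,0):E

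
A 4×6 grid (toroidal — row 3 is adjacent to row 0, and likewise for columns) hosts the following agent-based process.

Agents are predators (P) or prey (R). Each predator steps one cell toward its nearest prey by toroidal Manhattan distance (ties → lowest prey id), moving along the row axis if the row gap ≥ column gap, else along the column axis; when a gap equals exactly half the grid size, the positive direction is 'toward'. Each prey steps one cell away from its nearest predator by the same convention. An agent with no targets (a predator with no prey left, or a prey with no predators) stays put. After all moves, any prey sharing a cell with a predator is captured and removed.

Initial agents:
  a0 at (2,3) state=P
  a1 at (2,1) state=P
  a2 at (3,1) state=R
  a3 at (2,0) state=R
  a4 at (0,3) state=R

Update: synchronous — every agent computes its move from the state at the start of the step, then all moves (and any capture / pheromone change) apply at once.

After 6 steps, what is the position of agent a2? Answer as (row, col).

(1, 1)

t=1: a0@(3,3):P a1@(3,1):P a2@(0,1):R a3@(2,5):R
t=2: a0@(3,2):P a1@(0,1):P a2@(1,1):R a3@(2,0):R
t=3: a0@(0,2):P a1@(1,1):P a2@(2,1):R a3@(2,5):R
t=4: a0@(1,2):P a1@(2,1):P a2@(3,1):R a3@(2,4):R
t=5: a0@(2,2):P a1@(3,1):P a2@(0,1):R a3@(2,5):R
t=6: a0@(3,2):P a1@(0,1):P a2@(1,1):R a3@(2,4):R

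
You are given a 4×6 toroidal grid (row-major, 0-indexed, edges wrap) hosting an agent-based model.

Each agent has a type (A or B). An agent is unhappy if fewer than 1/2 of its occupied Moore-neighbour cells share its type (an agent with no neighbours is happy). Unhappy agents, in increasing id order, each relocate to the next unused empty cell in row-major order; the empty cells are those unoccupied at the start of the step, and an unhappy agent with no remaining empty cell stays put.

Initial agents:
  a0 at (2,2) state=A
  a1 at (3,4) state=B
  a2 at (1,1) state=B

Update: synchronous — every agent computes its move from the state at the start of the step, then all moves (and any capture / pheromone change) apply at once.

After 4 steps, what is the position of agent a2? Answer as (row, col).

t=1: a0@(0,0):A a1@(3,4):B a2@(0,1):B
t=2: a0@(0,2):A a1@(3,4):B a2@(0,3):B
t=3: a0@(0,0):A a1@(3,4):B a2@(0,3):B
t=4: (unchanged — steady state)

(0, 3)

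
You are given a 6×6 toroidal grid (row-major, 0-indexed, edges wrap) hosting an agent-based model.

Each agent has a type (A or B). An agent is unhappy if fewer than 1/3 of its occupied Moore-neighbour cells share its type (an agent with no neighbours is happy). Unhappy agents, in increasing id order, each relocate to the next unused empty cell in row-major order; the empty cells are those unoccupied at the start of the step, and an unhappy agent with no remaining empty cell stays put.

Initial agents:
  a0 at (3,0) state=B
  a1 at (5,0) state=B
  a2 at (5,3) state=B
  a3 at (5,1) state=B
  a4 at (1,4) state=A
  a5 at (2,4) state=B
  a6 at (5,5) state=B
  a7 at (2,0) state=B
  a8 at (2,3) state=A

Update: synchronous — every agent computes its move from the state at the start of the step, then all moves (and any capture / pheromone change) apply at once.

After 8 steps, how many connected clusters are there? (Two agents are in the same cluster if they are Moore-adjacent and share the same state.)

4

t=1: a0@(3,0):B a1@(5,0):B a2@(5,3):B a3@(5,1):B a4@(1,4):A a5@(0,0):B a6@(5,5):B a7@(2,0):B a8@(2,3):A
t=2: (unchanged — steady state)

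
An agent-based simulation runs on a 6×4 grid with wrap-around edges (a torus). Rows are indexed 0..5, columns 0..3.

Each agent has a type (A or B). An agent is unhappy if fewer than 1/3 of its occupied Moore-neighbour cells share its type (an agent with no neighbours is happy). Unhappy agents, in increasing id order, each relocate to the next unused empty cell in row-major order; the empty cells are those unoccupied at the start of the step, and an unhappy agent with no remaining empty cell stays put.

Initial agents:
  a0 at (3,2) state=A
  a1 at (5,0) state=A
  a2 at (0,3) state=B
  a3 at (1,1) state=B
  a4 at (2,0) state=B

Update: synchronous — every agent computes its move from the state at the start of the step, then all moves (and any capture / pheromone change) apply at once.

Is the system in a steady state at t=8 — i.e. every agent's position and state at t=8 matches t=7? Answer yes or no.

no

t=1: a0@(3,2):A a1@(0,0):A a2@(0,1):B a3@(1,1):B a4@(2,0):B
t=2: a0@(3,2):A a1@(0,2):A a2@(0,1):B a3@(1,1):B a4@(2,0):B
t=3: a0@(3,2):A a1@(0,0):A a2@(0,1):B a3@(1,1):B a4@(2,0):B
t=4: a0@(3,2):A a1@(0,2):A a2@(0,1):B a3@(1,1):B a4@(2,0):B
t=5: a0@(3,2):A a1@(0,0):A a2@(0,1):B a3@(1,1):B a4@(2,0):B
t=6: a0@(3,2):A a1@(0,2):A a2@(0,1):B a3@(1,1):B a4@(2,0):B
t=7: a0@(3,2):A a1@(0,0):A a2@(0,1):B a3@(1,1):B a4@(2,0):B
t=8: a0@(3,2):A a1@(0,2):A a2@(0,1):B a3@(1,1):B a4@(2,0):B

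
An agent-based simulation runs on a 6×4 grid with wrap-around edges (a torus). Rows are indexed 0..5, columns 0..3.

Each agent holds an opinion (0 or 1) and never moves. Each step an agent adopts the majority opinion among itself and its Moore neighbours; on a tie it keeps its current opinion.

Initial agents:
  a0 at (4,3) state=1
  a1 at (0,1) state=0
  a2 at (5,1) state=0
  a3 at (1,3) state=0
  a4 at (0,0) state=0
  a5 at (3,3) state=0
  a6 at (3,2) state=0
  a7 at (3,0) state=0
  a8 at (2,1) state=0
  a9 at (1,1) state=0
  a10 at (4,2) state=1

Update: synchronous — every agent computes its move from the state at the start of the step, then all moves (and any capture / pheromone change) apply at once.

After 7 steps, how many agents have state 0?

11

t=1: a0@(4,3):0 a1@(0,1):0 a2@(5,1):0 a3@(1,3):0 a4@(0,0):0 a5@(3,3):0 a6@(3,2):0 a7@(3,0):0 a8@(2,1):0 a9@(1,1):0 a10@(4,2):0
t=2: (unchanged — steady state)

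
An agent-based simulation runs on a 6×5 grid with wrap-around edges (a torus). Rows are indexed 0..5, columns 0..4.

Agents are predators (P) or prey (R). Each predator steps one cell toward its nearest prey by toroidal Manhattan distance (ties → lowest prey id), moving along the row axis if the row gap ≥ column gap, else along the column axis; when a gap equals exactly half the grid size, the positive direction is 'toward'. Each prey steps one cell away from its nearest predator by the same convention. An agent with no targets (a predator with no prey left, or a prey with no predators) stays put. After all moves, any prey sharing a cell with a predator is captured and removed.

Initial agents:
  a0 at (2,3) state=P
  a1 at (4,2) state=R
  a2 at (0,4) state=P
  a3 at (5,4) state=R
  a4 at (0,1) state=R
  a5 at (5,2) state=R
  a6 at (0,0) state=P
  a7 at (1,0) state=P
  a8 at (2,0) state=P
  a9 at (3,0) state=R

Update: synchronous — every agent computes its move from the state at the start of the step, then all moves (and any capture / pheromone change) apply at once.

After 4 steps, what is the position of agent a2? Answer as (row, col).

(2, 4)

t=1: a0@(3,3):P a1@(5,2):R a2@(5,4):P a3@(4,4):R a4@(0,2):R a5@(5,1):R a6@(0,1):P a7@(0,0):P a8@(3,0):P a9@(4,0):R
t=2: a0@(4,3):P a1@(5,1):R a2@(4,4):P a3@(3,4):R a4@(0,3):R a5@(4,1):R a6@(0,2):P a7@(0,1):P a8@(4,0):P a9@(5,0):R
t=3: a0@(3,3):P a2@(3,4):P a3@(2,4):R a4@(0,4):R a5@(4,2):R a6@(0,3):P a7@(5,1):P a8@(4,1):P a9@(0,0):R
t=4: a0@(2,3):P a2@(2,4):P a3@(1,4):R a4@(0,0):R a5@(4,3):R a6@(0,4):P a7@(4,1):P a8@(4,2):P a9@(0,1):R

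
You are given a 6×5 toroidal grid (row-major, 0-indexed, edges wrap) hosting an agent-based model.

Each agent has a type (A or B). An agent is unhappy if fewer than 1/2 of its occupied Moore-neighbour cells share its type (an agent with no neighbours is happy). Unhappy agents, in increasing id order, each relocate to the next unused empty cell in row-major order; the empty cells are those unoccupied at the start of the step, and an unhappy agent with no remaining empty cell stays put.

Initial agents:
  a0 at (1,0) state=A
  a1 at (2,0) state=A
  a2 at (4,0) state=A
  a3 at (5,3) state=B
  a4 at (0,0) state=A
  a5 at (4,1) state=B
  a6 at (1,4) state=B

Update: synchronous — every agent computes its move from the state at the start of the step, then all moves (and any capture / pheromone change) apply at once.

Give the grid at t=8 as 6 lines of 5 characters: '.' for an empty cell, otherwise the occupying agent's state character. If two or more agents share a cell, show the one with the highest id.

t=1: a0@(1,0):A a1@(2,0):A a2@(0,1):A a3@(5,3):B a4@(0,0):A a5@(0,2):B a6@(0,3):B
t=2: (unchanged — steady state)

AABB.
A....
A....
.....
.....
...B.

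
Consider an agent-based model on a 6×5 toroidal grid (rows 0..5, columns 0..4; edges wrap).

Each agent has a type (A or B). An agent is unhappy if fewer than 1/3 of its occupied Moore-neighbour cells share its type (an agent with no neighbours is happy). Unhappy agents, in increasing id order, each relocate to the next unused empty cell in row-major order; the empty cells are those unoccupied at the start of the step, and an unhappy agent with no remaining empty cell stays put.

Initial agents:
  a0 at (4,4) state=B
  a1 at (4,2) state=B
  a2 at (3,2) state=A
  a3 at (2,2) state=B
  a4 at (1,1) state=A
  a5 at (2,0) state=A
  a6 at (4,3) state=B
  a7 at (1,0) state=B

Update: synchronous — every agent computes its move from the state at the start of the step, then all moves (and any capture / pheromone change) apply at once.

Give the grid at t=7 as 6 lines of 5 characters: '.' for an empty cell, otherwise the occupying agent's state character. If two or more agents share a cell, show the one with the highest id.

t=1: a0@(4,4):B a1@(4,2):B a2@(0,0):A a3@(0,1):B a4@(1,1):A a5@(2,0):A a6@(4,3):B a7@(0,2):B
t=2: (unchanged — steady state)

ABB..
.A...
A....
.....
..BBB
.....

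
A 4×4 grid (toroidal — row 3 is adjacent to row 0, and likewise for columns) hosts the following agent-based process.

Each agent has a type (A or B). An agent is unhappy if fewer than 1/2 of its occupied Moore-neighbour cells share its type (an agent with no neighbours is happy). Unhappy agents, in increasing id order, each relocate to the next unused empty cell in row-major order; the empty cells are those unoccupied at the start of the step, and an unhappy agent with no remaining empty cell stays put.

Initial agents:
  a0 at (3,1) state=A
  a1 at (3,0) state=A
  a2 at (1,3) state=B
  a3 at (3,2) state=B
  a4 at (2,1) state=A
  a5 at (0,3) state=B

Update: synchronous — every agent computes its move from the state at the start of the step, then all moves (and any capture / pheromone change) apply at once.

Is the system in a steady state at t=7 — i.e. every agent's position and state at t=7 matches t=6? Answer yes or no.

t=1: a0@(3,1):A a1@(3,0):A a2@(1,3):B a3@(0,0):B a4@(2,1):A a5@(0,3):B
t=2: (unchanged — steady state)

yes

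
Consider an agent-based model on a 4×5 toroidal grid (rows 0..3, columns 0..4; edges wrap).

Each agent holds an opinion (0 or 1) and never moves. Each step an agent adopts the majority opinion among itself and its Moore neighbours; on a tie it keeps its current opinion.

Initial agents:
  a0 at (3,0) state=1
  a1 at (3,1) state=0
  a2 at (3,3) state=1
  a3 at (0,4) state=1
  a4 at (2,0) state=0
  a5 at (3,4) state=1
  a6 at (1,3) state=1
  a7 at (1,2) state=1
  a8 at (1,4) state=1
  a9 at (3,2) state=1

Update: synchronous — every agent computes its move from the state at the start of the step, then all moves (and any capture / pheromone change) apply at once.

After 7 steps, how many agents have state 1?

t=1: a0@(3,0):1 a1@(3,1):0 a2@(3,3):1 a3@(0,4):1 a4@(2,0):1 a5@(3,4):1 a6@(1,3):1 a7@(1,2):1 a8@(1,4):1 a9@(3,2):1
t=2: a0@(3,0):1 a1@(3,1):1 a2@(3,3):1 a3@(0,4):1 a4@(2,0):1 a5@(3,4):1 a6@(1,3):1 a7@(1,2):1 a8@(1,4):1 a9@(3,2):1
t=3: (unchanged — steady state)

10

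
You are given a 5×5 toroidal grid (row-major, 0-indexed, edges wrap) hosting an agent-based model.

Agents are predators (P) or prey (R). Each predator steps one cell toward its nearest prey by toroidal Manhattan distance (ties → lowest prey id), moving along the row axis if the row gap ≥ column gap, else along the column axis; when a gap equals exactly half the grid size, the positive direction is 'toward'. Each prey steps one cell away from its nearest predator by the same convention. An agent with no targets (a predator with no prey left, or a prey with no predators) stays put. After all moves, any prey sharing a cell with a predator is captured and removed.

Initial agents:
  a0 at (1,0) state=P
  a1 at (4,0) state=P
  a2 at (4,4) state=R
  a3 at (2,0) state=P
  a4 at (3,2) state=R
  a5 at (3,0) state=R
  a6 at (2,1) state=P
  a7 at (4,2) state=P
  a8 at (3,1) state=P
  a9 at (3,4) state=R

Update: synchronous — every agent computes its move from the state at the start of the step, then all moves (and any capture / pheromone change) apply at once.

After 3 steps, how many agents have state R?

3

t=1: a0@(2,0):P a1@(4,4):P a2@(4,3):R a3@(3,0):P a4@(2,2):R a6@(3,1):P a7@(3,2):P a8@(3,2):P a9@(2,4):R
t=2: a0@(2,4):P a1@(4,3):P a2@(4,2):R a3@(2,0):P a4@(1,2):R a6@(2,1):P a7@(2,2):P a8@(2,2):P a9@(2,3):R
t=3: a0@(2,3):P a1@(4,2):P a2@(4,1):R a3@(2,4):P a4@(0,2):R a6@(1,1):P a7@(1,2):P a8@(1,2):P a9@(2,2):R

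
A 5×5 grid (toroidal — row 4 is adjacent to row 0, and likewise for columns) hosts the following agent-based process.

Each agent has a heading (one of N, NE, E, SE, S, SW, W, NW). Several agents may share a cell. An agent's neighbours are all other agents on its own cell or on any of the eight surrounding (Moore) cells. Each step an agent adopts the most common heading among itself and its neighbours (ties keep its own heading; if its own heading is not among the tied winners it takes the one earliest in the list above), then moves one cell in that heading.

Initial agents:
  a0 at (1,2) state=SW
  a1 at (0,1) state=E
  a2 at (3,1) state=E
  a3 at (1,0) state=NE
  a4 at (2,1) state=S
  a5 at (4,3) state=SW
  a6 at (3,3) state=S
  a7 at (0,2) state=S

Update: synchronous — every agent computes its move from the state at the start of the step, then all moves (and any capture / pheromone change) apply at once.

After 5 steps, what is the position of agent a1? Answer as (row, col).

(4, 2)

t=1: a0@(2,2):S a1@(0,2):E a2@(3,2):E a3@(0,1):NE a4@(3,1):S a5@(0,3):S a6@(4,3):S a7@(1,1):SW
t=2: a0@(3,2):S a1@(1,2):S a2@(4,2):S a3@(4,2):NE a4@(4,1):S a5@(1,3):S a6@(0,3):S a7@(2,0):SW
t=3: a0@(4,2):S a1@(2,2):S a2@(0,2):S a3@(0,2):S a4@(0,1):S a5@(2,3):S a6@(1,3):S a7@(3,4):SW
t=4: a0@(0,2):S a1@(3,2):S a2@(1,2):S a3@(1,2):S a4@(1,1):S a5@(3,3):S a6@(2,3):S a7@(4,3):SW
t=5: a0@(1,2):S a1@(4,2):S a2@(2,2):S a3@(2,2):S a4@(2,1):S a5@(4,3):S a6@(3,3):S a7@(0,3):S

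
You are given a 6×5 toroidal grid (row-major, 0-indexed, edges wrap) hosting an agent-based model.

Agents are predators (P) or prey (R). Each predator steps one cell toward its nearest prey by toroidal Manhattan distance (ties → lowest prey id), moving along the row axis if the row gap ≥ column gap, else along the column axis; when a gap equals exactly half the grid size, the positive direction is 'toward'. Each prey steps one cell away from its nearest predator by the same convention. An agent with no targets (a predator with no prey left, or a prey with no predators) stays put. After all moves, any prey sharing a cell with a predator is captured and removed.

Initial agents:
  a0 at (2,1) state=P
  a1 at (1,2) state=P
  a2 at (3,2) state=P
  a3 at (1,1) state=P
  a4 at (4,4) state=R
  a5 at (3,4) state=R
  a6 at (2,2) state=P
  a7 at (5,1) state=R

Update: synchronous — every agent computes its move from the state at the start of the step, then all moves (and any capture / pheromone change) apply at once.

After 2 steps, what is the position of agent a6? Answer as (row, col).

(2, 4)

t=1: a0@(2,0):P a1@(0,2):P a2@(3,3):P a3@(0,1):P a4@(4,0):R a5@(3,0):R a6@(2,3):P a7@(4,1):R
t=2: a0@(3,0):P a1@(5,2):P a2@(3,4):P a3@(5,1):P a4@(5,0):R a5@(4,0):R a6@(2,4):P a7@(3,1):R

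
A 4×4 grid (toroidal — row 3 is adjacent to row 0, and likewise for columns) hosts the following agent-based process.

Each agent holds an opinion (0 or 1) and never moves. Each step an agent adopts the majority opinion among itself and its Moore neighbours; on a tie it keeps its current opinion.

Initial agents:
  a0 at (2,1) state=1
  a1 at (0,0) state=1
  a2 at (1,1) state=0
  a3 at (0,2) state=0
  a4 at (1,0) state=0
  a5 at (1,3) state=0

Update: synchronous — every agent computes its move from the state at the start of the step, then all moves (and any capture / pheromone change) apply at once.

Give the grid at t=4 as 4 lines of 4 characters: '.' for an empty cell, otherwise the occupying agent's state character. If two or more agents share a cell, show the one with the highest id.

0.0.
00.0
.0..
....

t=1: a0@(2,1):0 a1@(0,0):0 a2@(1,1):0 a3@(0,2):0 a4@(1,0):0 a5@(1,3):0
t=2: (unchanged — steady state)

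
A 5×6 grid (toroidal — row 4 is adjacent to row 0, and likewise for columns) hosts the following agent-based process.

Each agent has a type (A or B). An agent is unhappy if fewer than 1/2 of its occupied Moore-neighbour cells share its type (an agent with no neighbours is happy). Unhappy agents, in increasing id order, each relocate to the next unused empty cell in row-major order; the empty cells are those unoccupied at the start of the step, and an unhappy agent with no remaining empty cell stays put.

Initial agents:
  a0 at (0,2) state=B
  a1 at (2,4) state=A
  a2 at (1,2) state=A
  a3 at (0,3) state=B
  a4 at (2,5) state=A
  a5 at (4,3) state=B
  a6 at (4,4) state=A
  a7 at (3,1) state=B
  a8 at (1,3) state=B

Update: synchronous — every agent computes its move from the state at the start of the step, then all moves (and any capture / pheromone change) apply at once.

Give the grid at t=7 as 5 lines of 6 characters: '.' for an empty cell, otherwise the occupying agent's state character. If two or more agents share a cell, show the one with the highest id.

AABB..
...B..
....AA
.B....
...B..

t=1: a0@(0,2):B a1@(2,4):A a2@(0,0):A a3@(0,3):B a4@(2,5):A a5@(4,3):B a6@(0,1):A a7@(3,1):B a8@(1,3):B
t=2: (unchanged — steady state)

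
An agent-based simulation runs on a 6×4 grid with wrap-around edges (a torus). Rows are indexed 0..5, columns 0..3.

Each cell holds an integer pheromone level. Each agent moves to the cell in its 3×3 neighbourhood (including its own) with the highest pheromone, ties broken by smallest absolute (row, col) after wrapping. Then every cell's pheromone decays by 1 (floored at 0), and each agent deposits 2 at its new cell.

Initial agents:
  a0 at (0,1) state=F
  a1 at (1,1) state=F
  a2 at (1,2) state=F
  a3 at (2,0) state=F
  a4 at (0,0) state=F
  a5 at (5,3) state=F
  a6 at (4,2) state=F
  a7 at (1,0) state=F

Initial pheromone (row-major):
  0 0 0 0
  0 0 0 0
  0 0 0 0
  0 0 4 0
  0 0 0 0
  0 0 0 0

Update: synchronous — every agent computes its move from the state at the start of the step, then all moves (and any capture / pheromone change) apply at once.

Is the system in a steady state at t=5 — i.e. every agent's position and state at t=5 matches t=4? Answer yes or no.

t=1: a0@(0,0) a1@(0,0) a2@(0,1) a3@(1,0) a4@(0,0) a5@(0,0) a6@(3,2) a7@(0,0) | pheromone: 10 2 0 0 / 2 0 0 0 / 0 0 0 0 / 0 0 5 0 / 0 0 0 0 / 0 0 0 0
t=2: a0@(0,0) a1@(0,0) a2@(0,0) a3@(0,0) a4@(0,0) a5@(0,0) a6@(3,2) a7@(0,0) | pheromone: 23 1 0 0 / 1 0 0 0 / 0 0 0 0 / 0 0 6 0 / 0 0 0 0 / 0 0 0 0
t=3: a0@(0,0) a1@(0,0) a2@(0,0) a3@(0,0) a4@(0,0) a5@(0,0) a6@(3,2) a7@(0,0) | pheromone: 36 0 0 0 / 0 0 0 0 / 0 0 0 0 / 0 0 7 0 / 0 0 0 0 / 0 0 0 0
t=4: a0@(0,0) a1@(0,0) a2@(0,0) a3@(0,0) a4@(0,0) a5@(0,0) a6@(3,2) a7@(0,0) | pheromone: 49 0 0 0 / 0 0 0 0 / 0 0 0 0 / 0 0 8 0 / 0 0 0 0 / 0 0 0 0
t=5: a0@(0,0) a1@(0,0) a2@(0,0) a3@(0,0) a4@(0,0) a5@(0,0) a6@(3,2) a7@(0,0) | pheromone: 62 0 0 0 / 0 0 0 0 / 0 0 0 0 / 0 0 9 0 / 0 0 0 0 / 0 0 0 0

yes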